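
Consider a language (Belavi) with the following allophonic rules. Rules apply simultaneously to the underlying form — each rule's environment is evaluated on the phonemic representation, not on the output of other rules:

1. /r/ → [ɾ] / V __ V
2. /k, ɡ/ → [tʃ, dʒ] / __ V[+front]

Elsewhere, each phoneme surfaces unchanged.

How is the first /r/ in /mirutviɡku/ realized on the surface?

/r/ (between /i/ and /u/) occurs between two vowels → [ɾ] by rule 1.

[ɾ]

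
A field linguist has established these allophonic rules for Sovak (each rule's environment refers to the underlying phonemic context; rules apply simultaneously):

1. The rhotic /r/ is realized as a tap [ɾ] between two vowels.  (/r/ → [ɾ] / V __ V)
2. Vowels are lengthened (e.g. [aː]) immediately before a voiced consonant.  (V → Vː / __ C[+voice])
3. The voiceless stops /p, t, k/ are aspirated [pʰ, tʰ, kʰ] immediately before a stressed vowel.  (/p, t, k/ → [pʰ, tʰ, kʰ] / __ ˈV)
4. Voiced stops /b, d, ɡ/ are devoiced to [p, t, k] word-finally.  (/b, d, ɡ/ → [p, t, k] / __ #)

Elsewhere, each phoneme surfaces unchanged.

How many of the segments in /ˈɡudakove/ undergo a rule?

2

Segments that undergo a rule: /u/ → [uː] (rule 2); /o/ → [oː] (rule 2).
All other segments surface unchanged.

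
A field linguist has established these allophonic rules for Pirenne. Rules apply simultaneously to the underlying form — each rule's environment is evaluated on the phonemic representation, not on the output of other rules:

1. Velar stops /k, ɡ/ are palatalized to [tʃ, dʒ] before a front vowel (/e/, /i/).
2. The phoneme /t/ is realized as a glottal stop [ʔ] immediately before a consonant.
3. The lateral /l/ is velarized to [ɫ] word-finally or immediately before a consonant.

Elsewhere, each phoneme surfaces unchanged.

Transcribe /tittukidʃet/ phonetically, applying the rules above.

/t/ — word-initial; rule 2 does not apply here → [t].
/i/ (between /t/ and /t/) is unaffected → [i].
/t/ (between /i/ and /t/): immediately before a consonant, so rule 2 applies → [ʔ].
/t/ (between /t/ and /u/): rule 2 targets it, but not immediately before a consonant → unchanged [t].
/u/ — not in any rule's target class → [u].
/k/ — between /u/ and /i/, before a front vowel — surfaces as [tʃ] (rule 1).
/i/ stays [i].
/d/ (between /i/ and /ʃ/) is unaffected → [d].
/ʃ/ (between /d/ and /e/): no rule targets it → [ʃ].
/e/ stays [e].
/t/ (word-final) is in the target of rule 2 but the environment (immediately before a consonant) is not met → [t].

[tiʔtutʃidʃet]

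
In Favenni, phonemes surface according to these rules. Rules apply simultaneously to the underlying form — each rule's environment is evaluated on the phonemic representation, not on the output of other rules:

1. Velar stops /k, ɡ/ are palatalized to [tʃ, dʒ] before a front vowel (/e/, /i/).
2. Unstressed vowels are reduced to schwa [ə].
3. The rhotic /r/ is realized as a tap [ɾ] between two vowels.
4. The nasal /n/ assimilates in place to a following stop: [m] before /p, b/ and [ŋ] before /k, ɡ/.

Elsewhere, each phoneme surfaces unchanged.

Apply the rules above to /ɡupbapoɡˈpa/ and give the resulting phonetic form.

[ɡəpbəpəɡˈpa]

/ɡ/ (word-initial): rule 1 targets it, but not before a front vowel → unchanged [ɡ].
/u/ — between /ɡ/ and /p/, in an unstressed syllable — surfaces as [ə] (rule 2).
/p/ (between /u/ and /b/): no rule targets it → [p].
/b/ (between /p/ and /a/) is unaffected → [b].
/a/ — between /b/ and /p/, in an unstressed syllable — surfaces as [ə] (rule 2).
/p/ (between /a/ and /o/): no rule targets it → [p].
/o/ (between /p/ and /ɡ/): in an unstressed syllable, so rule 2 applies → [ə].
/ɡ/ — between /o/ and /p/; rule 1 does not apply here → [ɡ].
/p/ (between /ɡ/ and /a/): no rule targets it → [p].
/a/ (word-final): rule 2 targets it, but not in an unstressed syllable → unchanged [a].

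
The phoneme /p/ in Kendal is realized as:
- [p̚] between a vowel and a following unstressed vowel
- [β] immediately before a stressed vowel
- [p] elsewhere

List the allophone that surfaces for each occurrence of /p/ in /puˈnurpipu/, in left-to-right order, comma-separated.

Occurrence 1 (position 1): no conditioning environment matches → elsewhere allophone [p].
Occurrence 2 (position 6): no conditioning environment matches → elsewhere allophone [p].
Occurrence 3 (position 8): between a vowel and a following unstressed vowel → [p̚].

[p], [p], [p̚]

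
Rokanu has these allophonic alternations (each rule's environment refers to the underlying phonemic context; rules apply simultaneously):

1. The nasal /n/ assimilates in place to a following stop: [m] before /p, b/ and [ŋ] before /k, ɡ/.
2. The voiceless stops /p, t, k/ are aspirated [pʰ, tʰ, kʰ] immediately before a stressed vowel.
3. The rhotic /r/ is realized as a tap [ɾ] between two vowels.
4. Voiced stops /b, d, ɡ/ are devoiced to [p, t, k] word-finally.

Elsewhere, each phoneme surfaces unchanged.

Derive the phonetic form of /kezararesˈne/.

/k/ — word-initial; rule 2 does not apply here → [k].
/e/ (between /k/ and /z/): no rule targets it → [e].
/z/ — not in any rule's target class → [z].
/a/ (between /z/ and /r/) is unaffected → [a].
Rule 3 applies to /r/ (between /a/ and /a/: between two vowels) → [ɾ].
/a/ stays [a].
/r/ — between /a/ and /e/, between two vowels — surfaces as [ɾ] (rule 3).
/e/ (between /r/ and /s/): no rule targets it → [e].
/s/ — not in any rule's target class → [s].
/n/ (between /s/ and /e/) fails the environment for rule 1, so it stays [n].
/e/ — not in any rule's target class → [e].

[kezaɾaɾesˈne]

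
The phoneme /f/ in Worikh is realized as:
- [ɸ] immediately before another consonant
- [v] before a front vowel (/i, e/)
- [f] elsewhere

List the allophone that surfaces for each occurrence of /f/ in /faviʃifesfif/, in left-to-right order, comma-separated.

[f], [v], [v], [f]

Occurrence 1 (position 1): no conditioning environment matches → elsewhere allophone [f].
Occurrence 2 (position 7): before a front vowel (/i, e/) → [v].
Occurrence 3 (position 10): before a front vowel (/i, e/) → [v].
Occurrence 4 (position 12): no conditioning environment matches → elsewhere allophone [f].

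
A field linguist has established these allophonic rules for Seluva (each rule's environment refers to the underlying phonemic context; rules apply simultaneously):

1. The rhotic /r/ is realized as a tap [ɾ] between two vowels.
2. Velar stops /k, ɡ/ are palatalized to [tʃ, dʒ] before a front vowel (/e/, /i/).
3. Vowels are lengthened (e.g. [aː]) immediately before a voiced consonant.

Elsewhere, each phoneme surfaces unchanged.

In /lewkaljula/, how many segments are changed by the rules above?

Segments that undergo a rule: /e/ → [eː] (rule 3); /a/ → [aː] (rule 3); /u/ → [uː] (rule 3).
All other segments surface unchanged.

3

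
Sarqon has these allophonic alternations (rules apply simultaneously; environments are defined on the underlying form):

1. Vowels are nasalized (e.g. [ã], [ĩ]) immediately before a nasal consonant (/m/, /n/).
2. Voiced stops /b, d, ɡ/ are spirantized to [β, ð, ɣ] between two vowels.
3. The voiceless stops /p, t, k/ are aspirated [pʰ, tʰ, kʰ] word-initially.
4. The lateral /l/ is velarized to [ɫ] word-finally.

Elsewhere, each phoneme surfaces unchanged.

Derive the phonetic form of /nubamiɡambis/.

/n/ (word-initial): no rule targets it → [n].
/u/ (between /n/ and /b/) fails the environment for rule 1, so it stays [u].
/b/ (between /u/ and /a/) occurs between two vowels → [β] by rule 2.
/a/ — between /b/ and /m/, before a nasal consonant — surfaces as [ã] (rule 1).
/m/ — not in any rule's target class → [m].
/i/ (between /m/ and /ɡ/): rule 1 targets it, but not before a nasal consonant → unchanged [i].
/ɡ/ — between /i/ and /a/, between two vowels — surfaces as [ɣ] (rule 2).
/a/ — between /ɡ/ and /m/, before a nasal consonant — surfaces as [ã] (rule 1).
/m/ (between /a/ and /b/): no rule targets it → [m].
/b/ — between /m/ and /i/; rule 2 does not apply here → [b].
/i/ (between /b/ and /s/): rule 1 targets it, but not before a nasal consonant → unchanged [i].
/s/ stays [s].

[nuβãmiɣãmbis]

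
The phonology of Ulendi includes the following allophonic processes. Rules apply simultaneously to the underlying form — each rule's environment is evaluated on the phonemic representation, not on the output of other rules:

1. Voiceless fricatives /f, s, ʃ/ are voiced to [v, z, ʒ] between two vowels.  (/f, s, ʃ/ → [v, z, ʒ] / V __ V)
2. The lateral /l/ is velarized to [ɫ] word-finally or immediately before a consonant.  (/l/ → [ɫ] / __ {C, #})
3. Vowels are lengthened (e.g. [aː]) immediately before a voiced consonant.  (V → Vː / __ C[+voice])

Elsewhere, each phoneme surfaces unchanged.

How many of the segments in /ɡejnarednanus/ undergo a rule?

4

Segments that undergo a rule: /e/ → [eː] (rule 3); /a/ → [aː] (rule 3); /e/ → [eː] (rule 3); /a/ → [aː] (rule 3).
All other segments surface unchanged.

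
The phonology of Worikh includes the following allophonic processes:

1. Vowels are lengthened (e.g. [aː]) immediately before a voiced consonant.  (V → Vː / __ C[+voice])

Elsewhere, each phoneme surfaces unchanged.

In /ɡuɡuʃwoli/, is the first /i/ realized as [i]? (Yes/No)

/i/ (word-final): rule 1 targets it, but not before a voiced consonant → unchanged [i].
The actual realization is [i], which matches [i].

Yes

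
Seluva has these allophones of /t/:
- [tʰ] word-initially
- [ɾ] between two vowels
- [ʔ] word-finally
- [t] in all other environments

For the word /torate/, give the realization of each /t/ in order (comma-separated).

[tʰ], [ɾ]

Occurrence 1 (position 1): word-initially → [tʰ].
Occurrence 2 (position 5): between two vowels → [ɾ].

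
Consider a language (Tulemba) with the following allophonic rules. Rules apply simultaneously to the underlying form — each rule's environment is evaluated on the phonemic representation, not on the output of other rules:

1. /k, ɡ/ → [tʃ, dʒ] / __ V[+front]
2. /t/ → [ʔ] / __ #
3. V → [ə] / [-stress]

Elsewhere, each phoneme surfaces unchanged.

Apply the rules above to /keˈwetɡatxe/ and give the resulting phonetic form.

/k/ meets the environment for rule 1 (before a front vowel) → [tʃ].
/e/ (between /k/ and /w/) occurs in an unstressed syllable → [ə] by rule 3.
/e/ (between /w/ and /t/): rule 3 targets it, but not in an unstressed syllable → unchanged [e].
/t/ (between /e/ and /ɡ/) fails the environment for rule 2, so it stays [t].
/ɡ/ (between /t/ and /a/) fails the environment for rule 1, so it stays [ɡ].
/a/ — between /ɡ/ and /t/, in an unstressed syllable — surfaces as [ə] (rule 3).
/t/ (between /a/ and /x/): rule 2 targets it, but not word-finally → unchanged [t].
/e/ (word-final) occurs in an unstressed syllable → [ə] by rule 3.

[tʃəˈwetɡətxə]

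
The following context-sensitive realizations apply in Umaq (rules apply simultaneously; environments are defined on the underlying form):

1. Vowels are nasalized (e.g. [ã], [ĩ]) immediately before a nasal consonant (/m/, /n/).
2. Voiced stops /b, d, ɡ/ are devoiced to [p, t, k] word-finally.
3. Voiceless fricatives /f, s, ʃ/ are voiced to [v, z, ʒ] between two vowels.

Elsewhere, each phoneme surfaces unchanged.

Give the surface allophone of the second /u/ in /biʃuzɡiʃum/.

/u/ meets the environment for rule 1 (before a nasal consonant) → [ũ].

[ũ]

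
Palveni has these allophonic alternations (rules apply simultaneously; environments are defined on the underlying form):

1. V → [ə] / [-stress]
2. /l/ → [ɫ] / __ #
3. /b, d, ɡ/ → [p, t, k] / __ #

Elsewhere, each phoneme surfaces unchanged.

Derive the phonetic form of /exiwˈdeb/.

[əxəwˈdep]

/e/ meets the environment for rule 1 (in an unstressed syllable) → [ə].
/x/ (between /e/ and /i/): no rule targets it → [x].
/i/ meets the environment for rule 1 (in an unstressed syllable) → [ə].
/w/ stays [w].
/d/ (between /w/ and /e/) fails the environment for rule 3, so it stays [d].
/e/ (between /d/ and /b/) is in the target of rule 1 but the environment (in an unstressed syllable) is not met → [e].
Rule 3 applies to /b/ (word-final: word-finally) → [p].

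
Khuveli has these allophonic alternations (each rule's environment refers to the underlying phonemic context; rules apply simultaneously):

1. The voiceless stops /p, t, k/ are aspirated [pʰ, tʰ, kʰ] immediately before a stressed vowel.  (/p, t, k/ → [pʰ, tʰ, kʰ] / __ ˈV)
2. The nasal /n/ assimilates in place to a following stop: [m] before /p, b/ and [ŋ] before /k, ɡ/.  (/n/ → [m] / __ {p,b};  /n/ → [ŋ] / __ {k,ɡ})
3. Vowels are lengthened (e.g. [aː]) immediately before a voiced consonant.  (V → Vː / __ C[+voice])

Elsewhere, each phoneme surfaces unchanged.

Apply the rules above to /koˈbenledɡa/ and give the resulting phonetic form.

[koːˈbeːnleːdɡa]

/k/ (word-initial) is in the target of rule 1 but the environment (immediately before a stressed vowel) is not met → [k].
/o/ meets the environment for rule 3 (before a voiced consonant) → [oː].
/b/ (between /o/ and /e/) is unaffected → [b].
/e/ — between /b/ and /n/, before a voiced consonant — surfaces as [eː] (rule 3).
/n/ (between /e/ and /l/) is in the target of rule 2 but the environment (before a labial or velar stop) is not met → [n].
/l/ (between /n/ and /e/): no rule targets it → [l].
Rule 3 applies to /e/ (between /l/ and /d/: before a voiced consonant) → [eː].
/d/ stays [d].
/ɡ/ (between /d/ and /a/) is unaffected → [ɡ].
/a/ (word-final) fails the environment for rule 3, so it stays [a].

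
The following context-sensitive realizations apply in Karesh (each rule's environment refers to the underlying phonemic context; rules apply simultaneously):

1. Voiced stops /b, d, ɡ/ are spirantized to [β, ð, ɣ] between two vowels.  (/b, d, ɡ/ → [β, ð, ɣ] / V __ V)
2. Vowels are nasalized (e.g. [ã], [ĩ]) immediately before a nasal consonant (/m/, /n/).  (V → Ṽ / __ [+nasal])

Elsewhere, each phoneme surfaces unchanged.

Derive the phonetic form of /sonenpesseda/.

/s/ — not in any rule's target class → [s].
/o/ — between /s/ and /n/, before a nasal consonant — surfaces as [õ] (rule 2).
/n/ stays [n].
/e/ (between /n/ and /n/): before a nasal consonant, so rule 2 applies → [ẽ].
/n/ — not in any rule's target class → [n].
/p/ stays [p].
/e/ (between /p/ and /s/) fails the environment for rule 2, so it stays [e].
/s/ (between /e/ and /s/) is unaffected → [s].
/s/ — not in any rule's target class → [s].
/e/ (between /s/ and /d/): rule 2 targets it, but not before a nasal consonant → unchanged [e].
/d/ (between /e/ and /a/) occurs between two vowels → [ð] by rule 1.
/a/ (word-final): rule 2 targets it, but not before a nasal consonant → unchanged [a].

[sõnẽnpesseða]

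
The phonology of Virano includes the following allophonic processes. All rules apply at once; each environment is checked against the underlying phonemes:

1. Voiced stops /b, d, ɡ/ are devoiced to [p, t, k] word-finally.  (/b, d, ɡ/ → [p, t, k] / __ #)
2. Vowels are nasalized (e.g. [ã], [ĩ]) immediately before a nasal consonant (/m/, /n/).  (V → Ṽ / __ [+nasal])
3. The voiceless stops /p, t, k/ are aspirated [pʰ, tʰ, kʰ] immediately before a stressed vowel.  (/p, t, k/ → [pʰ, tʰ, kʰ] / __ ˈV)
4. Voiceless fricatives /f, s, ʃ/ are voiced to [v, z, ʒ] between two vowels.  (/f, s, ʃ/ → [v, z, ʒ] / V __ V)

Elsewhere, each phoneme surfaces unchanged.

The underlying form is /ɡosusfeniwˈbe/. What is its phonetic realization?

/ɡ/ (word-initial) is in the target of rule 1 but the environment (word-finally) is not met → [ɡ].
/o/ (between /ɡ/ and /s/): rule 2 targets it, but not before a nasal consonant → unchanged [o].
/s/ (between /o/ and /u/) occurs between two vowels → [z] by rule 4.
/u/ (between /s/ and /s/) fails the environment for rule 2, so it stays [u].
/s/ (between /u/ and /f/) fails the environment for rule 4, so it stays [s].
/f/ — between /s/ and /e/; rule 4 does not apply here → [f].
Rule 2 applies to /e/ (between /f/ and /n/: before a nasal consonant) → [ẽ].
/n/ — not in any rule's target class → [n].
/i/ — between /n/ and /w/; rule 2 does not apply here → [i].
/w/ stays [w].
/b/ (between /w/ and /e/): rule 1 targets it, but not word-finally → unchanged [b].
/e/ (word-final): rule 2 targets it, but not before a nasal consonant → unchanged [e].

[ɡozusfẽniwˈbe]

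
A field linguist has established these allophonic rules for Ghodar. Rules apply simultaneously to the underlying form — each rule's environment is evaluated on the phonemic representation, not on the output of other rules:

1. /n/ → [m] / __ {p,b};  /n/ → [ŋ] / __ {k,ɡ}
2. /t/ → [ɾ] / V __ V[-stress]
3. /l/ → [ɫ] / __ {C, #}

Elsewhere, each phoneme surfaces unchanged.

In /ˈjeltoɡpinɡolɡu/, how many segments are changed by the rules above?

Segments that undergo a rule: /l/ → [ɫ] (rule 3); /n/ → [ŋ] (rule 1); /l/ → [ɫ] (rule 3).
All other segments surface unchanged.

3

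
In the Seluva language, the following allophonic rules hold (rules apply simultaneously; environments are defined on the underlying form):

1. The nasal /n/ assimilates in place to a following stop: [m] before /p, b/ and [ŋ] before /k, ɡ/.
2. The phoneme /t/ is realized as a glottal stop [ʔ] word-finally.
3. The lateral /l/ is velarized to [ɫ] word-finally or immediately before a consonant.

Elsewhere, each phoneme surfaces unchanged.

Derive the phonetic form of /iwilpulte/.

/i/ stays [i].
/w/ stays [w].
/i/ — not in any rule's target class → [i].
/l/ (between /i/ and /p/) occurs word-finally or immediately before a consonant → [ɫ] by rule 3.
/p/ (between /l/ and /u/): no rule targets it → [p].
/u/ (between /p/ and /l/): no rule targets it → [u].
/l/ meets the environment for rule 3 (word-finally or immediately before a consonant) → [ɫ].
/t/ (between /l/ and /e/) fails the environment for rule 2, so it stays [t].
/e/ (word-final): no rule targets it → [e].

[iwiɫpuɫte]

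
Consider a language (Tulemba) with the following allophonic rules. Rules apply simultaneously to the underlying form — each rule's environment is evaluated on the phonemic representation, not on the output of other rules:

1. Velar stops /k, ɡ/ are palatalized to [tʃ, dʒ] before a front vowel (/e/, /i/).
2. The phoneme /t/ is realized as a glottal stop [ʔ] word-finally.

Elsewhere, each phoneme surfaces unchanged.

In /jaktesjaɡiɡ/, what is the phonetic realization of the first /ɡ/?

/ɡ/ (between /a/ and /i/): before a front vowel, so rule 1 applies → [dʒ].

[dʒ]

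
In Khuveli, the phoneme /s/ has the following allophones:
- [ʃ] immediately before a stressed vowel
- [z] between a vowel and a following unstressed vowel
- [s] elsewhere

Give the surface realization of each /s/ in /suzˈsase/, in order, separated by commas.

Occurrence 1 (position 1): no conditioning environment matches → elsewhere allophone [s].
Occurrence 2 (position 4): immediately before a stressed vowel → [ʃ].
Occurrence 3 (position 6): between a vowel and a following unstressed vowel → [z].

[s], [ʃ], [z]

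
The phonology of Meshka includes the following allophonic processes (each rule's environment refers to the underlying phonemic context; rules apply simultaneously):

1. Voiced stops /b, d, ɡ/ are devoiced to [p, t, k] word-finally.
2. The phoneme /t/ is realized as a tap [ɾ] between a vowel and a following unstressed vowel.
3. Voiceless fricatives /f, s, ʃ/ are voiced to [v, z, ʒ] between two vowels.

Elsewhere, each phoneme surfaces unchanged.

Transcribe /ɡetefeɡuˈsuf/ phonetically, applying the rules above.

[ɡeɾeveɡuˈzuf]

/ɡ/ (word-initial) is in the target of rule 1 but the environment (word-finally) is not met → [ɡ].
/t/ meets the environment for rule 2 (between a vowel and a following unstressed vowel) → [ɾ].
/f/ (between /e/ and /e/): between two vowels, so rule 3 applies → [v].
/ɡ/ — between /e/ and /u/; rule 1 does not apply here → [ɡ].
/s/ (between /u/ and /u/) occurs between two vowels → [z] by rule 3.
/f/ (word-final) fails the environment for rule 3, so it stays [f].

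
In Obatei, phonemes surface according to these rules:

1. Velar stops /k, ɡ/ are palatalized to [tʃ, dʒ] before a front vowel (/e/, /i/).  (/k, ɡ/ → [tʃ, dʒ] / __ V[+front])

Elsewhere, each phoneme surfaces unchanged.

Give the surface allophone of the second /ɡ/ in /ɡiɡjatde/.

/ɡ/ (between /i/ and /j/): rule 1 targets it, but not before a front vowel → unchanged [ɡ].

[ɡ]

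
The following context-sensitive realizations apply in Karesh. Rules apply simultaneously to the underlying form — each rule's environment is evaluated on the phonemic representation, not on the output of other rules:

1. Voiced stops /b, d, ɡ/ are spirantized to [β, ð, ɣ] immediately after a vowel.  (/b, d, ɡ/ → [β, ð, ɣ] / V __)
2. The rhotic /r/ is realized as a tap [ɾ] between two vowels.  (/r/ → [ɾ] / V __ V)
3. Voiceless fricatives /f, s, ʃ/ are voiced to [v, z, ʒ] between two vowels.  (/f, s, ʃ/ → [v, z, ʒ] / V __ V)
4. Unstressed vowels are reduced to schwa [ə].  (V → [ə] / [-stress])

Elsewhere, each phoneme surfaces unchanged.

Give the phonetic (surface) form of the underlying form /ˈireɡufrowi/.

/i/ — word-initial; rule 4 does not apply here → [i].
/r/ meets the environment for rule 2 (between two vowels) → [ɾ].
/e/ (between /r/ and /ɡ/): in an unstressed syllable, so rule 4 applies → [ə].
/ɡ/ meets the environment for rule 1 (immediately after a vowel) → [ɣ].
/u/ — between /ɡ/ and /f/, in an unstressed syllable — surfaces as [ə] (rule 4).
/f/ (between /u/ and /r/) fails the environment for rule 3, so it stays [f].
/r/ — between /f/ and /o/; rule 2 does not apply here → [r].
/o/ meets the environment for rule 4 (in an unstressed syllable) → [ə].
/w/ — not in any rule's target class → [w].
/i/ (word-final): in an unstressed syllable, so rule 4 applies → [ə].

[ˈiɾəɣəfrəwə]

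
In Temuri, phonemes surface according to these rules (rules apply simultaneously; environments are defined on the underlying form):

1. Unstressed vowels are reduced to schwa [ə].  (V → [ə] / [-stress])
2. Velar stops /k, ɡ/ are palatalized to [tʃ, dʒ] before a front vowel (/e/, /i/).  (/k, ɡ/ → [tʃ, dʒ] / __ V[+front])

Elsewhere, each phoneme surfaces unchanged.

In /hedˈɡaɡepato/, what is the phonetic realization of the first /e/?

[ə]

/e/ — between /h/ and /d/, in an unstressed syllable — surfaces as [ə] (rule 1).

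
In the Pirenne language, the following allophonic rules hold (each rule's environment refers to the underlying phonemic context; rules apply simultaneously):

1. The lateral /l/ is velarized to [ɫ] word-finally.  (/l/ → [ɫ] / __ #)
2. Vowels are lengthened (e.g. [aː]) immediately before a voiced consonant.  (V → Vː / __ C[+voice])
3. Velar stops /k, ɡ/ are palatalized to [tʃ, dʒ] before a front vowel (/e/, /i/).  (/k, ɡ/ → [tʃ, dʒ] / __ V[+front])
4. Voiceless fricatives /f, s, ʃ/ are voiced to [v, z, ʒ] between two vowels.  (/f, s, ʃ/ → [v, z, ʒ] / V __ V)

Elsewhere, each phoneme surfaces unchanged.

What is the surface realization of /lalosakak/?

[laːlozakak]

/l/ (word-initial) fails the environment for rule 1, so it stays [l].
/a/ (between /l/ and /l/) occurs before a voiced consonant → [aː] by rule 2.
/l/ (between /a/ and /o/): rule 1 targets it, but not word-finally → unchanged [l].
/o/ (between /l/ and /s/) is in the target of rule 2 but the environment (before a voiced consonant) is not met → [o].
/s/ (between /o/ and /a/) occurs between two vowels → [z] by rule 4.
/a/ — between /s/ and /k/; rule 2 does not apply here → [a].
/k/ (between /a/ and /a/) is in the target of rule 3 but the environment (before a front vowel) is not met → [k].
/a/ (between /k/ and /k/) is in the target of rule 2 but the environment (before a voiced consonant) is not met → [a].
/k/ — word-final; rule 3 does not apply here → [k].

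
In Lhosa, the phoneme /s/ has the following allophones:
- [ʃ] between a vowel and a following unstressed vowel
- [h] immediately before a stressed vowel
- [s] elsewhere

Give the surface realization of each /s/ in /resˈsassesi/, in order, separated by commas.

[s], [h], [s], [s], [ʃ]

Occurrence 1 (position 3): no conditioning environment matches → elsewhere allophone [s].
Occurrence 2 (position 4): immediately before a stressed vowel → [h].
Occurrence 3 (position 6): no conditioning environment matches → elsewhere allophone [s].
Occurrence 4 (position 7): no conditioning environment matches → elsewhere allophone [s].
Occurrence 5 (position 9): between a vowel and a following unstressed vowel → [ʃ].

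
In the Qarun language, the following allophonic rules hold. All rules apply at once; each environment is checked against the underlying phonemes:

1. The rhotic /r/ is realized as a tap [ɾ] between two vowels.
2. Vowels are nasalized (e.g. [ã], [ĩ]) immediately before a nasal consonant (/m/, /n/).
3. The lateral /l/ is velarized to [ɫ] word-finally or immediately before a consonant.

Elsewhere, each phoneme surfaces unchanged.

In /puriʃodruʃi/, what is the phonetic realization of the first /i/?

[i]

/i/ — between /r/ and /ʃ/; rule 2 does not apply here → [i].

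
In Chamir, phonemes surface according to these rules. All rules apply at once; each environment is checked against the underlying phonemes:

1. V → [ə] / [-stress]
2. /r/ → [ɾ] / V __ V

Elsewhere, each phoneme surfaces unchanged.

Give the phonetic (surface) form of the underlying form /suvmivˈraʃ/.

/s/ (word-initial) is unaffected → [s].
Rule 1 applies to /u/ (between /s/ and /v/: in an unstressed syllable) → [ə].
/v/ — not in any rule's target class → [v].
/m/ — not in any rule's target class → [m].
/i/ meets the environment for rule 1 (in an unstressed syllable) → [ə].
/v/ (between /i/ and /r/) is unaffected → [v].
/r/ — between /v/ and /a/; rule 2 does not apply here → [r].
/a/ — between /r/ and /ʃ/; rule 1 does not apply here → [a].
/ʃ/ stays [ʃ].

[səvməvˈraʃ]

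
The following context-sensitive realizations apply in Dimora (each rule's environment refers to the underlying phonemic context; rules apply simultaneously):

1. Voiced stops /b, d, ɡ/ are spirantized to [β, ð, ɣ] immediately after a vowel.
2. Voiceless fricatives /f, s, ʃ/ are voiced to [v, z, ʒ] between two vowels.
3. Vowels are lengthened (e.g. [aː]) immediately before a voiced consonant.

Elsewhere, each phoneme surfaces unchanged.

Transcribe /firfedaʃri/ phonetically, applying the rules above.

/f/ (word-initial) is in the target of rule 2 but the environment (between two vowels) is not met → [f].
/i/ meets the environment for rule 3 (before a voiced consonant) → [iː].
/r/ — not in any rule's target class → [r].
/f/ — between /r/ and /e/; rule 2 does not apply here → [f].
/e/ meets the environment for rule 3 (before a voiced consonant) → [eː].
/d/ (between /e/ and /a/) occurs immediately after a vowel → [ð] by rule 1.
/a/ (between /d/ and /ʃ/): rule 3 targets it, but not before a voiced consonant → unchanged [a].
/ʃ/ — between /a/ and /r/; rule 2 does not apply here → [ʃ].
/r/ (between /ʃ/ and /i/) is unaffected → [r].
/i/ — word-final; rule 3 does not apply here → [i].

[fiːrfeːðaʃri]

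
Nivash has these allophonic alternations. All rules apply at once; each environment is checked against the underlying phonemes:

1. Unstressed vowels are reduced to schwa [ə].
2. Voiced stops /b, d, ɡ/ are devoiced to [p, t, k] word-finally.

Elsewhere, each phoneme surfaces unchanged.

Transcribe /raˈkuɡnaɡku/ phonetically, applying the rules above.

/r/ — not in any rule's target class → [r].
/a/ — between /r/ and /k/, in an unstressed syllable — surfaces as [ə] (rule 1).
/k/ stays [k].
/u/ — between /k/ and /ɡ/; rule 1 does not apply here → [u].
/ɡ/ (between /u/ and /n/) is in the target of rule 2 but the environment (word-finally) is not met → [ɡ].
/n/ stays [n].
/a/ meets the environment for rule 1 (in an unstressed syllable) → [ə].
/ɡ/ (between /a/ and /k/) fails the environment for rule 2, so it stays [ɡ].
/k/ stays [k].
Rule 1 applies to /u/ (word-final: in an unstressed syllable) → [ə].

[rəˈkuɡnəɡkə]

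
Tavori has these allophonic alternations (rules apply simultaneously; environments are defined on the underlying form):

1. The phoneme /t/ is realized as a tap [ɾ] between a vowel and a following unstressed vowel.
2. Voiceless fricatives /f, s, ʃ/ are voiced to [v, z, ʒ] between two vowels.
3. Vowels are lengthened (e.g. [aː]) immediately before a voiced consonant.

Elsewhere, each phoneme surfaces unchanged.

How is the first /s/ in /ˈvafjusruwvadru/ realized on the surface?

/s/ (between /u/ and /r/): rule 2 targets it, but not between two vowels → unchanged [s].

[s]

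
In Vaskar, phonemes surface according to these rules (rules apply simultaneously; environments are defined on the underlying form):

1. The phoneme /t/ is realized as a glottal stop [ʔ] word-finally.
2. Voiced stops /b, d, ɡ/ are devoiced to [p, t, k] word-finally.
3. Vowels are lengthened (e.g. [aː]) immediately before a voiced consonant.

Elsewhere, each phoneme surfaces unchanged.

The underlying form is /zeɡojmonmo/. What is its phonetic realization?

[zeːɡoːjmoːnmo]

/z/ — not in any rule's target class → [z].
Rule 3 applies to /e/ (between /z/ and /ɡ/: before a voiced consonant) → [eː].
/ɡ/ (between /e/ and /o/): rule 2 targets it, but not word-finally → unchanged [ɡ].
/o/ meets the environment for rule 3 (before a voiced consonant) → [oː].
/j/ (between /o/ and /m/) is unaffected → [j].
/m/ (between /j/ and /o/): no rule targets it → [m].
/o/ (between /m/ and /n/): before a voiced consonant, so rule 3 applies → [oː].
/n/ (between /o/ and /m/) is unaffected → [n].
/m/ (between /n/ and /o/): no rule targets it → [m].
/o/ (word-final): rule 3 targets it, but not before a voiced consonant → unchanged [o].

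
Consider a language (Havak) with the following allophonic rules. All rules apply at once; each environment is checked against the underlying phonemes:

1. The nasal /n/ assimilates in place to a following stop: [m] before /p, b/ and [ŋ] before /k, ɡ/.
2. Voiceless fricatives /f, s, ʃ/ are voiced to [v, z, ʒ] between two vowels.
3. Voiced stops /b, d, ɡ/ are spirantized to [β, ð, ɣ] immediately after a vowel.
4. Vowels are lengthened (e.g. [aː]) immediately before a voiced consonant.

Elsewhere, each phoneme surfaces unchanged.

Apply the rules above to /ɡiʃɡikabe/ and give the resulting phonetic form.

/ɡ/ (word-initial) fails the environment for rule 3, so it stays [ɡ].
/i/ (between /ɡ/ and /ʃ/) is in the target of rule 4 but the environment (before a voiced consonant) is not met → [i].
/ʃ/ (between /i/ and /ɡ/) fails the environment for rule 2, so it stays [ʃ].
/ɡ/ (between /ʃ/ and /i/): rule 3 targets it, but not immediately after a vowel → unchanged [ɡ].
/i/ (between /ɡ/ and /k/) fails the environment for rule 4, so it stays [i].
/a/ meets the environment for rule 4 (before a voiced consonant) → [aː].
/b/ (between /a/ and /e/): immediately after a vowel, so rule 3 applies → [β].
/e/ (word-final) is in the target of rule 4 but the environment (before a voiced consonant) is not met → [e].

[ɡiʃɡikaːβe]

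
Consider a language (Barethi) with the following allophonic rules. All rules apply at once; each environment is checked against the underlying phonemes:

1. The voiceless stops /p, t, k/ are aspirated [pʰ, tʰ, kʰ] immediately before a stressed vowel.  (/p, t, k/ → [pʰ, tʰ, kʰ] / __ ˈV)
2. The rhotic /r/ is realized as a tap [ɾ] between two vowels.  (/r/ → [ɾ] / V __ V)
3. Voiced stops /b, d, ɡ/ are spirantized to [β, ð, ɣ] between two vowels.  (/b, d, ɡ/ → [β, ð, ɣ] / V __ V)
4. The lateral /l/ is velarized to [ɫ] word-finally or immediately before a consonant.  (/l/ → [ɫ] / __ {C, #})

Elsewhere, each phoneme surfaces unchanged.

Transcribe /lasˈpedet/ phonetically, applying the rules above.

/l/ — word-initial; rule 4 does not apply here → [l].
/a/ — not in any rule's target class → [a].
/s/ — not in any rule's target class → [s].
Rule 1 applies to /p/ (between /s/ and /e/: immediately before a stressed vowel) → [pʰ].
/e/ stays [e].
Rule 3 applies to /d/ (between /e/ and /e/: between two vowels) → [ð].
/e/ stays [e].
/t/ (word-final) fails the environment for rule 1, so it stays [t].

[lasˈpʰeðet]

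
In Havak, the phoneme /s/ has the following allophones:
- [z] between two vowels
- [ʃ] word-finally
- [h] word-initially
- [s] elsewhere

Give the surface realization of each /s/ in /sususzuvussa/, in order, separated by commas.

Occurrence 1 (position 1): word-initially → [h].
Occurrence 2 (position 3): between two vowels → [z].
Occurrence 3 (position 5): no conditioning environment matches → elsewhere allophone [s].
Occurrence 4 (position 10): no conditioning environment matches → elsewhere allophone [s].
Occurrence 5 (position 11): no conditioning environment matches → elsewhere allophone [s].

[h], [z], [s], [s], [s]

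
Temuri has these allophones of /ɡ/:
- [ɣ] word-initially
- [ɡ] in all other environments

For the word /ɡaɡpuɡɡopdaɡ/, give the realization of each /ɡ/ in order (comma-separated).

[ɣ], [ɡ], [ɡ], [ɡ], [ɡ]

Occurrence 1 (position 1): word-initially → [ɣ].
Occurrence 2 (position 3): no conditioning environment matches → elsewhere allophone [ɡ].
Occurrence 3 (position 6): no conditioning environment matches → elsewhere allophone [ɡ].
Occurrence 4 (position 7): no conditioning environment matches → elsewhere allophone [ɡ].
Occurrence 5 (position 12): no conditioning environment matches → elsewhere allophone [ɡ].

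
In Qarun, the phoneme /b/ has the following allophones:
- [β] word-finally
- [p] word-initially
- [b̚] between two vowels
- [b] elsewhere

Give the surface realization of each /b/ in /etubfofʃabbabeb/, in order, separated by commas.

Occurrence 1 (position 4): no conditioning environment matches → elsewhere allophone [b].
Occurrence 2 (position 10): no conditioning environment matches → elsewhere allophone [b].
Occurrence 3 (position 11): no conditioning environment matches → elsewhere allophone [b].
Occurrence 4 (position 13): between two vowels → [b̚].
Occurrence 5 (position 15): word-finally → [β].

[b], [b], [b], [b̚], [β]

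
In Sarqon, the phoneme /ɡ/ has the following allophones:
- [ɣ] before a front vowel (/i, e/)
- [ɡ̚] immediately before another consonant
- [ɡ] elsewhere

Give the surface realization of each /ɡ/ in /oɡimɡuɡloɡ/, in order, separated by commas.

[ɣ], [ɡ], [ɡ̚], [ɡ]

Occurrence 1 (position 2): before a front vowel (/i, e/) → [ɣ].
Occurrence 2 (position 5): no conditioning environment matches → elsewhere allophone [ɡ].
Occurrence 3 (position 7): immediately before another consonant → [ɡ̚].
Occurrence 4 (position 10): no conditioning environment matches → elsewhere allophone [ɡ].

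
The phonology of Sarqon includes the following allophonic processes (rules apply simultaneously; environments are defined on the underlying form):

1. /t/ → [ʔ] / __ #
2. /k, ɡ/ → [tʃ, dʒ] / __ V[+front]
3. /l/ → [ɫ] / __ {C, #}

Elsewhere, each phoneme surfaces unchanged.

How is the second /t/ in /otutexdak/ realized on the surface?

[t]

/t/ — between /u/ and /e/; rule 1 does not apply here → [t].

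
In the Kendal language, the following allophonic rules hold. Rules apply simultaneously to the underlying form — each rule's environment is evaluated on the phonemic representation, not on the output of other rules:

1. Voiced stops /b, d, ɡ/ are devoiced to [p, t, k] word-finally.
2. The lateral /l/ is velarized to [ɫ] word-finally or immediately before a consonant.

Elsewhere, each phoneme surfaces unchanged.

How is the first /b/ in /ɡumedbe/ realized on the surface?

/b/ — between /d/ and /e/; rule 1 does not apply here → [b].

[b]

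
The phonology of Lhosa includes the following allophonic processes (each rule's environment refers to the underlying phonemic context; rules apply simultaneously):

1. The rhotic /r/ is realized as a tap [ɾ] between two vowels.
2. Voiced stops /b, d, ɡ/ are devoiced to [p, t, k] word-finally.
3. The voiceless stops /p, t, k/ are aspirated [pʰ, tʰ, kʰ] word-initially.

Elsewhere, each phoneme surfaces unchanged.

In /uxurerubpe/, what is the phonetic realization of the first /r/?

/r/ — between /u/ and /e/, between two vowels — surfaces as [ɾ] (rule 1).

[ɾ]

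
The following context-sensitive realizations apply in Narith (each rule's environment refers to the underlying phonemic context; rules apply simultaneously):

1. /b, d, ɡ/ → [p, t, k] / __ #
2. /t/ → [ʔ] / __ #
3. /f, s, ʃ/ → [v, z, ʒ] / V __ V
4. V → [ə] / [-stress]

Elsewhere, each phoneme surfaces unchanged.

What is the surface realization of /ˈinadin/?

[ˈinədən]

/i/ (word-initial): rule 4 targets it, but not in an unstressed syllable → unchanged [i].
/n/ stays [n].
/a/ meets the environment for rule 4 (in an unstressed syllable) → [ə].
/d/ (between /a/ and /i/) fails the environment for rule 1, so it stays [d].
/i/ (between /d/ and /n/): in an unstressed syllable, so rule 4 applies → [ə].
/n/ (word-final): no rule targets it → [n].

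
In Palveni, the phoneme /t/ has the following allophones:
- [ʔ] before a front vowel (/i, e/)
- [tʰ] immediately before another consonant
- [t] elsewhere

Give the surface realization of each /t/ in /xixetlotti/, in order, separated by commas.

[tʰ], [tʰ], [ʔ]

Occurrence 1 (position 5): immediately before another consonant → [tʰ].
Occurrence 2 (position 8): immediately before another consonant → [tʰ].
Occurrence 3 (position 9): before a front vowel (/i, e/) → [ʔ].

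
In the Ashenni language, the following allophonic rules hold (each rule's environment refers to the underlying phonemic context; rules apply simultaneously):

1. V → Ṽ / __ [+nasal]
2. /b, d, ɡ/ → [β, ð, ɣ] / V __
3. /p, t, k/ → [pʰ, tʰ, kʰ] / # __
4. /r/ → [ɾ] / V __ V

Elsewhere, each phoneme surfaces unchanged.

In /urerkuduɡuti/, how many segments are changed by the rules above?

3

Segments that undergo a rule: /r/ → [ɾ] (rule 4); /d/ → [ð] (rule 2); /ɡ/ → [ɣ] (rule 2).
All other segments surface unchanged.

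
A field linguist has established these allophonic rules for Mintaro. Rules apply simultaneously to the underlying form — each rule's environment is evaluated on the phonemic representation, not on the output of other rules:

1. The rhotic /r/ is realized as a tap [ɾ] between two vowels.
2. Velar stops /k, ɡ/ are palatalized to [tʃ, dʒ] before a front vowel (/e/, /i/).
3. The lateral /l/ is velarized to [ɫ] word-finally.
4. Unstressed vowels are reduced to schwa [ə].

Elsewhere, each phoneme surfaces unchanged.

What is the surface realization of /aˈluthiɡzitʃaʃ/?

/a/ (word-initial) occurs in an unstressed syllable → [ə] by rule 4.
/l/ (between /a/ and /u/) is in the target of rule 3 but the environment (word-finally) is not met → [l].
/u/ (between /l/ and /t/) is in the target of rule 4 but the environment (in an unstressed syllable) is not met → [u].
/t/ (between /u/ and /h/): no rule targets it → [t].
/h/ — not in any rule's target class → [h].
Rule 4 applies to /i/ (between /h/ and /ɡ/: in an unstressed syllable) → [ə].
/ɡ/ (between /i/ and /z/): rule 2 targets it, but not before a front vowel → unchanged [ɡ].
/z/ (between /ɡ/ and /i/) is unaffected → [z].
/i/ meets the environment for rule 4 (in an unstressed syllable) → [ə].
/t/ (between /i/ and /ʃ/) is unaffected → [t].
/ʃ/ (between /t/ and /a/) is unaffected → [ʃ].
/a/ (between /ʃ/ and /ʃ/): in an unstressed syllable, so rule 4 applies → [ə].
/ʃ/ (word-final): no rule targets it → [ʃ].

[əˈluthəɡzətʃəʃ]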